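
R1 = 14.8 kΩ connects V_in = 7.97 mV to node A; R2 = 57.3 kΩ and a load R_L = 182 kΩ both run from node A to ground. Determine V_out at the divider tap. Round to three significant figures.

R2 ‖ R_L = (57.3 × 182)/(57.3 + 182) = 43.58 kΩ.
Now apply the divider: V_out = 7.97 × 0.7465 = 5.949 mV.

V_out ≈ 5.95 mV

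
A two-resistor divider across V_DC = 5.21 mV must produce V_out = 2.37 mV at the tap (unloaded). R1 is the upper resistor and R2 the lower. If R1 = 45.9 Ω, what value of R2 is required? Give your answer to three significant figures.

V_out/V_DC = R2/(R1+R2) = 0.4549.
Rearranging, R2 = R1·k/(1−k) = 45.9 × 0.8345 = 38.30 Ω.

R2 ≈ 38.3 Ω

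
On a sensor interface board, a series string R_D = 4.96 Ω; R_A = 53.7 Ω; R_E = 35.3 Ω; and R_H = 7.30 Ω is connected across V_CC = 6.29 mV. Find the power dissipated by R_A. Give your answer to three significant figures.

The common current is I = 6.29/101.3 = 0.06212 mA.
P = I²R = 0.003859 × 53.7 = 0.2072 µW.

P ≈ 0.207 µW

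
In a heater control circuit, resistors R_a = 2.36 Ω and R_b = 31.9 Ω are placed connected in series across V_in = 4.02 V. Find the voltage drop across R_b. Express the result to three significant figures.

V ≈ 3.74 V

Total series resistance ΣR = 2.36 + 31.9 = 34.26 Ω.
V = V_in · R/ΣR = 4.02 × 0.9311 = 3.743 V.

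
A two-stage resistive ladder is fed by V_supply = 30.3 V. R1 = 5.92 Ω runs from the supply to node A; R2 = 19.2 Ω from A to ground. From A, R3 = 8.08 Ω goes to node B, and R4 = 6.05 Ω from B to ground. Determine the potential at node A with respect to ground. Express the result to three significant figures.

V_A ≈ 17.5 V

The second stage (R3 + R4 = 14.13 Ω) loads node A in parallel with R2.
Effective lower resistance at A: R2 ‖ 14.13 = 8.140 Ω.
First divider: V_A = V_supply · 8.140/(5.92 + 8.140) = 17.54 V.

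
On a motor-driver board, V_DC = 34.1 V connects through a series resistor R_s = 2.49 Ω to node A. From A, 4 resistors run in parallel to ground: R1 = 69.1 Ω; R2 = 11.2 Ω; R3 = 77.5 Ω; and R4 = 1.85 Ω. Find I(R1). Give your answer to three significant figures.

Equivalent of the parallel group: R_p = 1.522 Ω.
Node voltage V_A = V_DC · R_p/(R_s + R_p) = 34.1 × 0.3793 = 12.93 V.
I(R1) = V_A / R1 = 12.93/69.1 = 0.1872 A.

I ≈ 0.187 A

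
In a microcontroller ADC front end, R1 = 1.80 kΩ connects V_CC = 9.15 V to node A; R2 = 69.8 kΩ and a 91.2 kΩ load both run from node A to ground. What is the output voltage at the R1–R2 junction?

The load sits in parallel with R2, giving an effective lower resistance R2' = R2·R_L/(R2+R_L) = 39.54 kΩ.
Then V_out = V_CC · R2'/(R1 + R2') = 9.15 × 39.54/41.34 = 8.752 V.
(Unloaded it would be 8.92 V; the load pulls it down.)

V_out ≈ 8.75 V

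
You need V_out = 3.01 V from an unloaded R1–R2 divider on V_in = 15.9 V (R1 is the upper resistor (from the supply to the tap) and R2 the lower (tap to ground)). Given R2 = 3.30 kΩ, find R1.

R1 ≈ 14.1 kΩ

V_out/V_in = R2/(R1+R2) = 0.1893.
Rearranging, R1 = R2·(1−k)/k = 3.30 × 4.282 = 14.13 kΩ.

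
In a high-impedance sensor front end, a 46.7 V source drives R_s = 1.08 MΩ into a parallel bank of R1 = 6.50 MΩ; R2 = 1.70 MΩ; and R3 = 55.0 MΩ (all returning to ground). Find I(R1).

Combine the parallel branches: R_p = (1/6.50 + 1/1.70 + 1/55.0)⁻¹ = 1.315 MΩ.
V_A by voltage divider: V_A = 46.7 × 1.315/(1.08 + 1.315) = 25.64 V.
I(R1) = V_A / R1 = 25.64/6.50 = 3.945 µA.

I ≈ 3.95 µA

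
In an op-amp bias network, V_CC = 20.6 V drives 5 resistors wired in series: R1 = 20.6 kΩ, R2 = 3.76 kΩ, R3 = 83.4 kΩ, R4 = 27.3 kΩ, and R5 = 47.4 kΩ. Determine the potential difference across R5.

ΣR = 20.6 + 3.76 + 83.4 + 27.3 + 47.4 = 182.5 kΩ.
V = V_CC · R/ΣR = 20.6 × 0.2598 = 5.352 V.

V ≈ 5.35 V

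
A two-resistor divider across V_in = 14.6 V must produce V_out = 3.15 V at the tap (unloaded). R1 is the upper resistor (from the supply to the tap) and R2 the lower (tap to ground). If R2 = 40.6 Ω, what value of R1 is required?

R1 ≈ 148 Ω

The divider ratio is R2/(R1+R2) = 3.15/14.6 = 0.2158.
R1 = R2·(1/k − 1) = 40.6 × 3.635 = 147.6 Ω.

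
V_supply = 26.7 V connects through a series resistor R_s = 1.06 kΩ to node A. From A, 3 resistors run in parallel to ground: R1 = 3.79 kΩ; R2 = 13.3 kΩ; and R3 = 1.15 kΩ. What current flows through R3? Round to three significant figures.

Parallel bank: R_p = 1/(1/3.79 + 1/13.3 + 1/1.15) = 0.8274 kΩ.
Node voltage V_A = V_supply · R_p/(R_s + R_p) = 26.7 × 0.4384 = 11.70 V.
I(R3) = V_A / R3 = 11.70/1.15 = 10.18 mA.
(Check via current divider: I_total = 14.15 mA; share G_k/ΣG = 0.7195 → same result.)

I ≈ 10.2 mA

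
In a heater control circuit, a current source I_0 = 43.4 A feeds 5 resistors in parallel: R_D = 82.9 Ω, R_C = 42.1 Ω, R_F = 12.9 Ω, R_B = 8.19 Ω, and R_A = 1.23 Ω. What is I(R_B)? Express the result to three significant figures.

Total conductance ΣG = 1/82.9 + 1/42.1 + 1/12.9 + 1/8.19 + 1/1.23 = 1.048 (units of 1/Ω).
By the current-divider rule, I = I_0 · G_k/ΣG = 43.4 × 0.1165 = 5.054 A.

I ≈ 5.05 A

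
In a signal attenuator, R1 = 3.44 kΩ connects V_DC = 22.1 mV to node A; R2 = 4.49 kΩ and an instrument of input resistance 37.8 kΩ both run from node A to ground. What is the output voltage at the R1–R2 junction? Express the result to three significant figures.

V_out ≈ 11.9 mV

The load sits in parallel with R2, giving an effective lower resistance R2' = R2·R_L/(R2+R_L) = 4.013 kΩ.
Now apply the divider: V_out = 22.1 × 0.5385 = 11.90 mV.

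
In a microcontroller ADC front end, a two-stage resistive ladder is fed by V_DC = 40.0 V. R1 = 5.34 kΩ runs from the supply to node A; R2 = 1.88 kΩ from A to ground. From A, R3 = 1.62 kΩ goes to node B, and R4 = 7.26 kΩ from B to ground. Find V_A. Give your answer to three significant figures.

Looking into the second stage from A: R3 + R4 = 8.880 kΩ appears in parallel with R2.
R2 ‖ (R3+R4) = 1.552 kΩ.
V_A = 40.0 × 1.552/(5.34 + 1.552) = 9.005 V.

V_A ≈ 9.01 V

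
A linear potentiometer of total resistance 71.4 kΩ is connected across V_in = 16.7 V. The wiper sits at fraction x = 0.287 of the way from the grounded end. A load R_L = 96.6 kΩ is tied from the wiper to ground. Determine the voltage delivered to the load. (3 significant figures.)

V_out ≈ 4.16 V

Lower segment x·R_p = 20.49 kΩ; upper segment (1−x)·R_p = 50.91 kΩ.
Lower segment in parallel with the load: 20.49 ‖ 96.6 = 16.91 kΩ.
V_out = 16.7 × 16.91/(50.91 + 16.91) = 4.163 V.
(Unloaded: V_out = x·V_in = 4.79 V.)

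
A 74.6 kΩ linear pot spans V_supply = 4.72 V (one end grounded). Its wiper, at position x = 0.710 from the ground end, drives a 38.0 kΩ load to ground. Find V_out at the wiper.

Split the track: R_lower = x·R_p = 52.97 kΩ, R_upper = (1−x)·R_p = 21.63 kΩ.
Lower segment in parallel with the load: 52.97 ‖ 38.0 = 22.13 kΩ.
V_out = 4.72 × 22.13/(21.63 + 22.13) = 2.387 V.

V_out ≈ 2.39 V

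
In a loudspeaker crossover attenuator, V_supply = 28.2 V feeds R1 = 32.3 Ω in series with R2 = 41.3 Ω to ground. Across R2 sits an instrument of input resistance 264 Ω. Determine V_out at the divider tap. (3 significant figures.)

V_out ≈ 14.8 V

First combine the lower leg with the load: R2 ‖ R_L = 35.71 Ω.
Voltage divider with the loaded lower leg: V_out = 28.2 × 35.71/(32.3 + 35.71) = 28.2 × 0.5251 = 14.81 V.
(Unloaded it would be 15.8 V; the load pulls it down.)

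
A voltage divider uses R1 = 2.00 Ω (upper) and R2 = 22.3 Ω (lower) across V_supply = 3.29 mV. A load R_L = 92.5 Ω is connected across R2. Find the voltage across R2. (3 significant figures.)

V_out ≈ 2.96 mV

R2 ‖ R_L = (22.3 × 92.5)/(22.3 + 92.5) = 17.97 Ω.
Then V_out = V_supply · R2'/(R1 + R2') = 3.29 × 17.97/19.97 = 2.960 mV.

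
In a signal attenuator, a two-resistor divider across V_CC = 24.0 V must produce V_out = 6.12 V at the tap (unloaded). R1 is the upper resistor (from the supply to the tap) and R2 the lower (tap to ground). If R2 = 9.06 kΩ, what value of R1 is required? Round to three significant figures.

The divider ratio is R2/(R1+R2) = 6.12/24.0 = 0.2550.
Rearranging, R1 = R2·(1−k)/k = 9.06 × 2.922 = 26.47 kΩ.

R1 ≈ 26.5 kΩ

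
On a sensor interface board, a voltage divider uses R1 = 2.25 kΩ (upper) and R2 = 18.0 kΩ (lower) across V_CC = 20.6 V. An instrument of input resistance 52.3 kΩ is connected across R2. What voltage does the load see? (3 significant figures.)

V_out ≈ 17.6 V

R2 ‖ R_L = (18.0 × 52.3)/(18.0 + 52.3) = 13.39 kΩ.
Voltage divider with the loaded lower leg: V_out = 20.6 × 13.39/(2.25 + 13.39) = 20.6 × 0.8561 = 17.64 V.
(Unloaded it would be 18.3 V; the load pulls it down.)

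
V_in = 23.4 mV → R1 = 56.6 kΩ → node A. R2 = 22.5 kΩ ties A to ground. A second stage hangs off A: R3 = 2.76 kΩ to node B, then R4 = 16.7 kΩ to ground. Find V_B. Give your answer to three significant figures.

V_B ≈ 3.13 mV

Node A sees R2 in parallel with the series input of stage 2, R3 + R4 = 19.46 kΩ.
Effective lower resistance at A: R2 ‖ 19.46 = 10.43 kΩ.
So V_A = 23.4 × 0.1557 = 3.643 mV.
Then the unloaded second divider: V_B = V_A × R4/(R3+R4) = 3.643 × 0.8582 = 3.126 mV.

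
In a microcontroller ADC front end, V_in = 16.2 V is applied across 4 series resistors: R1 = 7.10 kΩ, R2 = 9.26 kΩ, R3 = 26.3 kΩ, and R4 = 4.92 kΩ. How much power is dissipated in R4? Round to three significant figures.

ΣR = 47.58 kΩ → I = 16.2/47.58 = 0.3405 mA.
P = I²R = 0.1159 × 4.92 = 0.5704 mW.

P ≈ 0.570 mW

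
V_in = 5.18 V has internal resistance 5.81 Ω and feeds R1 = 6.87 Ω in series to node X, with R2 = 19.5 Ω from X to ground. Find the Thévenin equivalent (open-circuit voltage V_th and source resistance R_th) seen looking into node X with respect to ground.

V_th ≈ 3.14 V, R_th ≈ 7.68 Ω

R1' = 5.81 + 6.87 = 12.68 Ω (source resistance + R1).
With X open, the divider is unloaded: V_th = 5.18 × 19.5/32.18 = 3.139 V.
Zeroing V_in shorts the top of R1' to ground, so R_th = R1' ‖ R2 = 7.684 Ω.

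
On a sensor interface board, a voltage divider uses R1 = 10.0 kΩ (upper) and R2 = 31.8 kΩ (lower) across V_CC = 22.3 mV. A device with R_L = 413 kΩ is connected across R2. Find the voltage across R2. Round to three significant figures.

The load sits in parallel with R2, giving an effective lower resistance R2' = R2·R_L/(R2+R_L) = 29.53 kΩ.
Now apply the divider: V_out = 22.3 × 0.7470 = 16.66 mV.

V_out ≈ 16.7 mV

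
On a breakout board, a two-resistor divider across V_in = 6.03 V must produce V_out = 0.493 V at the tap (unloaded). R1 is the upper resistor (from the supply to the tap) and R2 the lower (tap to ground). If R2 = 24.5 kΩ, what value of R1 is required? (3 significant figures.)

V_out/V_in = R2/(R1+R2) = 0.08176.
So R1 = R2 · (V_in/V_out − 1) = 24.5 × (6.03/0.493 − 1) = 24.5 × 11.23 = 275.2 kΩ.

R1 ≈ 275 kΩ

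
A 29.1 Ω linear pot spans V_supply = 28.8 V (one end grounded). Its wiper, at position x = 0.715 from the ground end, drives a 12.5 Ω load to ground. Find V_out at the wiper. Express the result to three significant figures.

V_out ≈ 14.0 V

The pot divides into 8.294 Ω above the wiper and 20.81 Ω below.
R_L loads the lower segment: effective lower R = 7.809 Ω.
Loaded-divider output: V_out = 28.8 × 0.4849 = 13.97 V.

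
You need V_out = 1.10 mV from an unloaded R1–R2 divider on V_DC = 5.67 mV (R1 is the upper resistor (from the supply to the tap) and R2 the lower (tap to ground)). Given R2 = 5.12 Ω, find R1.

R1 ≈ 21.3 Ω

The divider ratio is R2/(R1+R2) = 1.10/5.67 = 0.1940.
R1 = R2·(1/k − 1) = 5.12 × 4.155 = 21.27 Ω.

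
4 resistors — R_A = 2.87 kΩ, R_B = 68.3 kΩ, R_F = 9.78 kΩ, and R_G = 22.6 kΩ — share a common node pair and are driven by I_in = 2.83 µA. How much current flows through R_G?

I ≈ 0.246 µA

Total conductance ΣG = 1/2.87 + 1/68.3 + 1/9.78 + 1/22.6 = 0.5096 (units of 1/kΩ).
By the current-divider rule, I = I_in · G_k/ΣG = 2.83 × 0.08683 = 0.2457 µA.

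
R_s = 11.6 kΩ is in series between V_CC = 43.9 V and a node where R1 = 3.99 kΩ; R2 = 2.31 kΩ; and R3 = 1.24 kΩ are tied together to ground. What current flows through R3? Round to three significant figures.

I ≈ 1.94 mA

Equivalent of the parallel group: R_p = 0.6712 kΩ.
V_A = 43.9 × 0.6712/12.27 = 2.401 V.
I(R3) = V_A / R3 = 2.401/1.24 = 1.936 mA.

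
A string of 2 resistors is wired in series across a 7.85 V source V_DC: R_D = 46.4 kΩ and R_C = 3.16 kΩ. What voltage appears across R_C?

V ≈ 0.501 V

Series total: ΣR = 46.4 + 3.16 = 49.56 kΩ.
Voltage divider: V = V_DC · (3.160 / 49.56) = 7.85 × 0.06376 = 0.5005 V.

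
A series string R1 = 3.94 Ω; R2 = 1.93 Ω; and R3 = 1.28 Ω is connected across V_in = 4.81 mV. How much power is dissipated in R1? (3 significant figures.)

P ≈ 1.78 µW

ΣR = 7.150 Ω → I = 4.81/7.150 = 0.6727 mA.
P(R1) = I²·R1 = (0.6727)² × 3.94 = 1.783 µW.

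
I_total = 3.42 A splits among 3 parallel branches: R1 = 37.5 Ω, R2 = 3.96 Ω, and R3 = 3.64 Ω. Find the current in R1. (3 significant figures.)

ΣG = 1/37.5 + 1/3.96 + 1/3.64 = 0.5539.
By the current-divider rule, I = I_total · G_k/ΣG = 3.42 × 0.04814 = 0.1646 A.

I ≈ 0.165 A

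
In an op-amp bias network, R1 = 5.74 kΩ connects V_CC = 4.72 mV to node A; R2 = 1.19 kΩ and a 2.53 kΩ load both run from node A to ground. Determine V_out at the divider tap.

V_out ≈ 0.583 mV

First combine the lower leg with the load: R2 ‖ R_L = 0.8093 kΩ.
Now apply the divider: V_out = 4.72 × 0.1236 = 0.5833 mV.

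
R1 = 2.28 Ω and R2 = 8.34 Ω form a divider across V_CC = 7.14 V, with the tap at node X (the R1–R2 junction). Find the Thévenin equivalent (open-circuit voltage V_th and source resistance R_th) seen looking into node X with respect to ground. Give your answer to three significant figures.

V_th ≈ 5.61 V, R_th ≈ 1.79 Ω

With X open, the divider is unloaded: V_th = 7.14 × 8.34/10.62 = 5.607 V.
Looking into X with the source shorted: R_th = R1·R2/(R1+R2) = 2.280 × 8.34/10.62 = 1.791 Ω.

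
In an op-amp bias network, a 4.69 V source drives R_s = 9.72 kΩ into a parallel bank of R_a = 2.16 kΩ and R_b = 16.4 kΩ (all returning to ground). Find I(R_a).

I ≈ 0.356 mA

Equivalent of the parallel group: R_p = 1.909 kΩ.
V_A = 4.69 × 1.909/11.63 = 0.7698 V.
I(R_a) = V_A / R_a = 0.7698/2.16 = 0.3564 mA.
(Equivalently: I_total = 0.4033 mA, then current-divider fraction G_k/ΣG = 0.8836.)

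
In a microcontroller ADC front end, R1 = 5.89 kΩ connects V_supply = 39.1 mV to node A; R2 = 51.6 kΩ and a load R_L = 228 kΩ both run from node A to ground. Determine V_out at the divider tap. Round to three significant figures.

R2 ‖ R_L = (51.6 × 228)/(51.6 + 228) = 42.08 kΩ.
Now apply the divider: V_out = 39.1 × 0.8772 = 34.30 mV.

V_out ≈ 34.3 mV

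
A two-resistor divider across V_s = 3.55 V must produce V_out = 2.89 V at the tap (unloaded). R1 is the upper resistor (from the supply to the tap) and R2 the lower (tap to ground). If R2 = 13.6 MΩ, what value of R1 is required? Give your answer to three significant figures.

R1 ≈ 3.11 MΩ

The divider ratio is R2/(R1+R2) = 2.89/3.55 = 0.8141.
R1 = R2·(1/k − 1) = 13.6 × 0.2284 = 3.106 MΩ.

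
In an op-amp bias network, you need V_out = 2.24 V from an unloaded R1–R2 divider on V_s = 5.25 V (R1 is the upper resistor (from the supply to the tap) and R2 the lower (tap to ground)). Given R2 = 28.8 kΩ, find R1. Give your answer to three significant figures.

Required fraction k = V_out/V_s = 0.4267.
R1 = R2·(1/k − 1) = 28.8 × 1.344 = 38.70 kΩ.

R1 ≈ 38.7 kΩ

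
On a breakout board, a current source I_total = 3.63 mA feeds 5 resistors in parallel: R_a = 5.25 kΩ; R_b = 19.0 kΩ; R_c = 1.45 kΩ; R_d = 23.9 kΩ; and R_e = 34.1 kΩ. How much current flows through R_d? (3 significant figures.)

I ≈ 0.151 mA

Total conductance ΣG = 1/5.25 + 1/19.0 + 1/1.45 + 1/23.9 + 1/34.1 = 1.004 (units of 1/kΩ).
Current divider: I(R_d) = I_total · G_k/ΣG = 3.63 × (0.04184/1.004) = 3.63 × 0.04168 = 0.1513 mA.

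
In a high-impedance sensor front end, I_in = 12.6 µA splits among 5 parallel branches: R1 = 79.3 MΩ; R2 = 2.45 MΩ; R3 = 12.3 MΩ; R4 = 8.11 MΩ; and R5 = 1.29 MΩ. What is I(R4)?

I ≈ 1.11 µA

ΣG = 1/79.3 + 1/2.45 + 1/12.3 + 1/8.11 + 1/1.29 = 1.401.
By the current-divider rule, I = I_in · G_k/ΣG = 12.6 × 0.08804 = 1.109 µA.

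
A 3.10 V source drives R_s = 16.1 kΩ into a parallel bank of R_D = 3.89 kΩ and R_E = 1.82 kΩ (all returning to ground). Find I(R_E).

I ≈ 0.122 mA

Parallel bank: R_p = 1/(1/3.89 + 1/1.82) = 1.240 kΩ.
V_A = 3.10 × 1.240/17.34 = 0.2217 V.
Branch current I = V_A/R_E = 0.2217/1.82 = 0.1218 mA.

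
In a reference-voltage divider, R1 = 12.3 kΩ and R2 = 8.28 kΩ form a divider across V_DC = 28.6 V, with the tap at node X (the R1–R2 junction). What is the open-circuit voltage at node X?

V_th ≈ 11.5 V

V_th is the unloaded tap voltage: V_DC · R2/(R1+R2) = 28.6 × 0.4023 = 11.51 V.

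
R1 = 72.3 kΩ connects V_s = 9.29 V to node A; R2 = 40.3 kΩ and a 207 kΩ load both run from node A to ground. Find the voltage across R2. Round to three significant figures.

First combine the lower leg with the load: R2 ‖ R_L = 33.73 kΩ.
Voltage divider with the loaded lower leg: V_out = 9.29 × 33.73/(72.3 + 33.73) = 9.29 × 0.3181 = 2.955 V.

V_out ≈ 2.96 V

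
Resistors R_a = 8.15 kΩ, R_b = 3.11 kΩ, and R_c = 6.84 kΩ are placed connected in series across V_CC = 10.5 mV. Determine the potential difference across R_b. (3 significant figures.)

Series total: ΣR = 8.15 + 3.11 + 6.84 = 18.10 kΩ.
V = V_CC · R/ΣR = 10.5 × 0.1718 = 1.804 mV.

V ≈ 1.80 mV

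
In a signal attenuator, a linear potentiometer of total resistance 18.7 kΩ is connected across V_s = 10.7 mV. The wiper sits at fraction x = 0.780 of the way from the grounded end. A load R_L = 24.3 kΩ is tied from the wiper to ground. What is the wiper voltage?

V_out ≈ 7.37 mV

Split the track: R_lower = x·R_p = 14.59 kΩ, R_upper = (1−x)·R_p = 4.114 kΩ.
(x·R_p) ‖ R_L = 9.115 kΩ.
V_out = 10.7 × 9.115/(4.114 + 9.115) = 7.372 mV.
(Unloaded: V_out = x·V_s = 8.35 mV.)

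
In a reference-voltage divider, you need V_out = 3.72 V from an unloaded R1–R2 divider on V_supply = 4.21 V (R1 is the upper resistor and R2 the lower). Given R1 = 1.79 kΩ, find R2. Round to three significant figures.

V_out/V_supply = R2/(R1+R2) = 0.8836.
R2 = R1 · 0.8836/(1 − 0.8836) = 13.59 kΩ.

R2 ≈ 13.6 kΩ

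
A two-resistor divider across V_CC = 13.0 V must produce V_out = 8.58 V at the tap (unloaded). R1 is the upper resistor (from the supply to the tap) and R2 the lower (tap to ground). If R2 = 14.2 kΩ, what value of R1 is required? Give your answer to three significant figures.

Required fraction k = V_out/V_CC = 0.6600.
Rearranging, R1 = R2·(1−k)/k = 14.2 × 0.5152 = 7.315 kΩ.

R1 ≈ 7.32 kΩ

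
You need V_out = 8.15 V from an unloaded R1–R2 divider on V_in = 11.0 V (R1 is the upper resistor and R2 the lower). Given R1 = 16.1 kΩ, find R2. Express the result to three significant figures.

R2 ≈ 46.0 kΩ

Required fraction k = V_out/V_in = 0.7409.
R2 = R1 · 0.7409/(1 − 0.7409) = 46.04 kΩ.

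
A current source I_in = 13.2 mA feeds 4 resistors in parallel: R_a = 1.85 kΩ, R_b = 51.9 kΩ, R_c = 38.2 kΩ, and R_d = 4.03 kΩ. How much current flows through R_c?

Conductances: ΣG = 1/1.85 + 1/51.9 + 1/38.2 + 1/4.03 = 0.8341 (1/kΩ).
Current divider: I(R_c) = I_in · G_k/ΣG = 13.2 × (0.02618/0.8341) = 13.2 × 0.03138 = 0.4143 mA.

I ≈ 0.414 mA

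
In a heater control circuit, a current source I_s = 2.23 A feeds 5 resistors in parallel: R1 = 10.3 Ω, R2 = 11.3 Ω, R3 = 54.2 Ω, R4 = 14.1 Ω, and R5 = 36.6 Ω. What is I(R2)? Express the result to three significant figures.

ΣG = 1/10.3 + 1/11.3 + 1/54.2 + 1/14.1 + 1/36.6 = 0.3023.
By the current-divider rule, I = I_s · G_k/ΣG = 2.23 × 0.2928 = 0.6529 A.

I ≈ 0.653 A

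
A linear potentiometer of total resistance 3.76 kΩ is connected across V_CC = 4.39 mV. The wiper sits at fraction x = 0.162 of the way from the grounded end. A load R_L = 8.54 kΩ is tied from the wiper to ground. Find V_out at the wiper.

Lower segment x·R_p = 0.6091 kΩ; upper segment (1−x)·R_p = 3.151 kΩ.
R_L loads the lower segment: effective lower R = 0.5686 kΩ.
V_out = 4.39 × 0.5686/(3.151 + 0.5686) = 0.6711 mV.

V_out ≈ 0.671 mV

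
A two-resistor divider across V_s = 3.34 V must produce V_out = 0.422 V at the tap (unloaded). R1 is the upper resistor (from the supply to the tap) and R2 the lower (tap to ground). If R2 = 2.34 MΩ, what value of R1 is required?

Required fraction k = V_out/V_s = 0.1263.
Rearranging, R1 = R2·(1−k)/k = 2.34 × 6.915 = 16.18 MΩ.

R1 ≈ 16.2 MΩ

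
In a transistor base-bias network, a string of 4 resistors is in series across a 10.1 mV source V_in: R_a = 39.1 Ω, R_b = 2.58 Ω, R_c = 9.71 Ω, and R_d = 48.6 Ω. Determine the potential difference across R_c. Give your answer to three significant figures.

Series total: ΣR = 39.1 + 2.58 + 9.71 + 48.6 = 99.99 Ω.
Voltage divider: V = V_in · (9.710 / 99.99) = 10.1 × 0.09711 = 0.9808 mV.

V ≈ 0.981 mV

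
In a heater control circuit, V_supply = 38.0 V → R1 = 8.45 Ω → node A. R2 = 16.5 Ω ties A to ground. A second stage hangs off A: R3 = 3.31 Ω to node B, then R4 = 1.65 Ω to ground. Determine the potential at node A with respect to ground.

V_A ≈ 11.8 V

Looking into the second stage from A: R3 + R4 = 4.960 Ω appears in parallel with R2.
Effective lower resistance at A: R2 ‖ 4.960 = 3.814 Ω.
First divider: V_A = V_supply · 3.814/(8.45 + 3.814) = 11.82 V.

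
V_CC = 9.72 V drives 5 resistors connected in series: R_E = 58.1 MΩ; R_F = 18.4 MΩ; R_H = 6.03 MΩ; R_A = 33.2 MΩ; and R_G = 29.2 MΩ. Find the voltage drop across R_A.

V ≈ 2.23 V

Total series resistance ΣR = 58.1 + 18.4 + 6.03 + 33.2 + 29.2 = 144.9 MΩ.
Voltage divider: V = V_CC · (33.20 / 144.9) = 9.72 × 0.2291 = 2.227 V.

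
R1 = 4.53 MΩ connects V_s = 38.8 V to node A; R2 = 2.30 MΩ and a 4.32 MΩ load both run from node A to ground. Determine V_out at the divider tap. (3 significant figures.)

V_out ≈ 9.66 V

First combine the lower leg with the load: R2 ‖ R_L = 1.501 MΩ.
Voltage divider with the loaded lower leg: V_out = 38.8 × 1.501/(4.53 + 1.501) = 38.8 × 0.2489 = 9.656 V.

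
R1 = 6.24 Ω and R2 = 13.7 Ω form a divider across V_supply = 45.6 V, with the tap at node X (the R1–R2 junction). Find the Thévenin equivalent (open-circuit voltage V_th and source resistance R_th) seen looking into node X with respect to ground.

With X open, the divider is unloaded: V_th = 45.6 × 13.7/19.94 = 31.33 V.
Looking into X with the source shorted: R_th = R1·R2/(R1+R2) = 6.240 × 13.7/19.94 = 4.287 Ω.

V_th ≈ 31.3 V, R_th ≈ 4.29 Ω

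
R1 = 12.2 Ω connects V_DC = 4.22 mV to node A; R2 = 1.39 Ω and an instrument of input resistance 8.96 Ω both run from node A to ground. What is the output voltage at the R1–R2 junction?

R2 ‖ R_L = (1.39 × 8.96)/(1.39 + 8.96) = 1.203 Ω.
Now apply the divider: V_out = 4.22 × 0.08978 = 0.3789 mV.

V_out ≈ 0.379 mV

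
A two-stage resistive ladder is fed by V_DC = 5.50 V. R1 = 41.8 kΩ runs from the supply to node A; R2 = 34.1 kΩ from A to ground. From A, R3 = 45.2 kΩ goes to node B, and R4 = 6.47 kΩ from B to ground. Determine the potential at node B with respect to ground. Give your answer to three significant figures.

V_B ≈ 0.227 V

The second stage (R3 + R4 = 51.67 kΩ) loads node A in parallel with R2.
Effective lower resistance at A: R2 ‖ 51.67 = 20.54 kΩ.
So V_A = 5.50 × 0.3295 = 1.812 V.
V_B = V_A × 0.1252 = 0.2269 V.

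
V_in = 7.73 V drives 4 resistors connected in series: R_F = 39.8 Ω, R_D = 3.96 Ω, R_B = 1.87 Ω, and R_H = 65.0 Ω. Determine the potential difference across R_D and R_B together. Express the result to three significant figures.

ΣR = 39.8 + 3.96 + 1.87 + 65.0 = 110.6 Ω.
R_{R_D..R_B} = 3.96 + 1.87 = 5.830 Ω.
By the voltage-divider rule, V = 7.73 × 5.830/110.6 = 0.4074 V.

V ≈ 0.407 V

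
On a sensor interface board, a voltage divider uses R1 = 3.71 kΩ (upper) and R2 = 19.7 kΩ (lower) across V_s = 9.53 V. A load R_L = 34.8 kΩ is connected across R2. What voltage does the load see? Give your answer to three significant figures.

V_out ≈ 7.36 V

R2 ‖ R_L = (19.7 × 34.8)/(19.7 + 34.8) = 12.58 kΩ.
Voltage divider with the loaded lower leg: V_out = 9.53 × 12.58/(3.71 + 12.58) = 9.53 × 0.7722 = 7.359 V.
(Unloaded it would be 8.02 V; the load pulls it down.)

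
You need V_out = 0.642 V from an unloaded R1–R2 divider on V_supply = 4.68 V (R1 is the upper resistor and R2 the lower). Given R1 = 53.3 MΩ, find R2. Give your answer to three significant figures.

V_out/V_supply = R2/(R1+R2) = 0.1372.
Rearranging, R2 = R1·k/(1−k) = 53.3 × 0.1590 = 8.474 MΩ.

R2 ≈ 8.47 MΩ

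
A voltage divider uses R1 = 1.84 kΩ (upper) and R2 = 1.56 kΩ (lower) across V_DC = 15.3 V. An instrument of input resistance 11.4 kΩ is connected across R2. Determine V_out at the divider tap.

The load sits in parallel with R2, giving an effective lower resistance R2' = R2·R_L/(R2+R_L) = 1.372 kΩ.
Then V_out = V_DC · R2'/(R1 + R2') = 15.3 × 1.372/3.212 = 6.536 V.
(Unloaded it would be 7.02 V; the load pulls it down.)

V_out ≈ 6.54 V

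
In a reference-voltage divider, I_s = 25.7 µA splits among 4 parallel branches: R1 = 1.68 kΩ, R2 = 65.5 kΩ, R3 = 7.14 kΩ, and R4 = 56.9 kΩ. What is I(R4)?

I ≈ 0.588 µA

Total conductance ΣG = 1/1.68 + 1/65.5 + 1/7.14 + 1/56.9 = 0.7681 (units of 1/kΩ).
Current divider: I(R4) = I_s · G_k/ΣG = 25.7 × (0.01757/0.7681) = 25.7 × 0.02288 = 0.5880 µA.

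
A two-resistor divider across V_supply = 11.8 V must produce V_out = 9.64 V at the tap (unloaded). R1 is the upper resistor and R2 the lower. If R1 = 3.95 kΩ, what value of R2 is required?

V_out/V_supply = R2/(R1+R2) = 0.8169.
So R2 = R1 · V_out/(V_supply − V_out) = 3.95 × 9.64/(11.8 − 9.64) = 3.95 × 4.463 = 17.63 kΩ.

R2 ≈ 17.6 kΩ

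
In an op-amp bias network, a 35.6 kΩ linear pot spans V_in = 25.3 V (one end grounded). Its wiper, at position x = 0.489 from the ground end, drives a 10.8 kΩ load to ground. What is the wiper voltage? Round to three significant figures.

Lower segment x·R_p = 17.41 kΩ; upper segment (1−x)·R_p = 18.19 kΩ.
Lower segment in parallel with the load: 17.41 ‖ 10.8 = 6.665 kΩ.
Then V_out = V_in · 6.665/(18.19 + 6.665) = 6.784 V.

V_out ≈ 6.78 V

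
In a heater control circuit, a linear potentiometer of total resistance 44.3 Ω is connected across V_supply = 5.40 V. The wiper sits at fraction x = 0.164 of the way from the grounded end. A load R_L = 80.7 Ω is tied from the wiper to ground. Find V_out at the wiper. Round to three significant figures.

Lower segment x·R_p = 7.265 Ω; upper segment (1−x)·R_p = 37.03 Ω.
R_L loads the lower segment: effective lower R = 6.665 Ω.
V_out = 5.40 × 6.665/(37.03 + 6.665) = 0.8236 V.

V_out ≈ 0.824 V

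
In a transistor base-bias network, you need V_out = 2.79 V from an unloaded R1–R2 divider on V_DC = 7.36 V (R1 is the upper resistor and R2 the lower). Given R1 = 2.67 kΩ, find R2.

R2 ≈ 1.63 kΩ

Required fraction k = V_out/V_DC = 0.3791.
Rearranging, R2 = R1·k/(1−k) = 2.67 × 0.6105 = 1.630 kΩ.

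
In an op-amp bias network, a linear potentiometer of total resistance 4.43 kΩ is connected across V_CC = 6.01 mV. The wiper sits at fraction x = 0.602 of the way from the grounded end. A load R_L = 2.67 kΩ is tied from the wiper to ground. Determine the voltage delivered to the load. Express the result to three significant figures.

Lower segment x·R_p = 2.667 kΩ; upper segment (1−x)·R_p = 1.763 kΩ.
Lower segment in parallel with the load: 2.667 ‖ 2.67 = 1.334 kΩ.
Loaded-divider output: V_out = 6.01 × 0.4308 = 2.589 mV.

V_out ≈ 2.59 mV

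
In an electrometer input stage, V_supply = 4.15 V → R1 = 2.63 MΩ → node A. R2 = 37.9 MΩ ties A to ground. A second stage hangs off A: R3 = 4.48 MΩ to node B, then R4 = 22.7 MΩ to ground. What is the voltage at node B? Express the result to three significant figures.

V_B ≈ 2.97 V

Looking into the second stage from A: R3 + R4 = 27.18 MΩ appears in parallel with R2.
Effective lower resistance at A: R2 ‖ 27.18 = 15.83 MΩ.
V_A = 4.15 × 15.83/(2.63 + 15.83) = 3.559 V.
V_B = V_A × 0.8352 = 2.972 V.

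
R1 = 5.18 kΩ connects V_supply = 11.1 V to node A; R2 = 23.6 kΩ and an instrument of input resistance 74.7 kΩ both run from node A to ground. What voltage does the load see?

R2 ‖ R_L = (23.6 × 74.7)/(23.6 + 74.7) = 17.93 kΩ.
Now apply the divider: V_out = 11.1 × 0.7759 = 8.612 V.
(Unloaded it would be 9.10 V; the load pulls it down.)

V_out ≈ 8.61 V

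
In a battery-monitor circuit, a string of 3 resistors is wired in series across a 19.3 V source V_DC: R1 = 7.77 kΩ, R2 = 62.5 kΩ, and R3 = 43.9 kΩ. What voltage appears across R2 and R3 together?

V ≈ 18.0 V

Series total: ΣR = 7.77 + 62.5 + 43.9 = 114.2 kΩ.
R_{R2..R3} = 62.5 + 43.9 = 106.4 kΩ.
Voltage divider: V = V_DC · (106.4 / 114.2) = 19.3 × 0.9319 = 17.99 V.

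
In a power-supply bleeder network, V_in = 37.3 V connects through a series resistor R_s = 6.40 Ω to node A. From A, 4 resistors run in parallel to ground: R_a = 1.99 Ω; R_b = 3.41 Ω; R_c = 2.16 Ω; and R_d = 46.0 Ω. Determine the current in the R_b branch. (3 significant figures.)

Equivalent of the parallel group: R_p = 0.7810 Ω.
V_A = 37.3 × 0.7810/7.181 = 4.057 V.
Branch current I = V_A/R_b = 4.057/3.41 = 1.190 A.

I ≈ 1.19 A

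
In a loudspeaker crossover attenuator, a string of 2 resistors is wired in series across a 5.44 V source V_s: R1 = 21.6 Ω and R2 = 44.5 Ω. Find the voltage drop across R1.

V ≈ 1.78 V

Series total: ΣR = 21.6 + 44.5 = 66.10 Ω.
By the voltage-divider rule, V = 5.44 × 21.60/66.10 = 1.778 V.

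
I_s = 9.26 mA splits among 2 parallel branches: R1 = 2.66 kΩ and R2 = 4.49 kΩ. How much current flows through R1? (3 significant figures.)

I ≈ 5.82 mA

Two-branch current divider: I_k = I_s · R_other/(R_1 + R_2).
So I = 9.26 × 4.49/7.150 = 5.815 mA.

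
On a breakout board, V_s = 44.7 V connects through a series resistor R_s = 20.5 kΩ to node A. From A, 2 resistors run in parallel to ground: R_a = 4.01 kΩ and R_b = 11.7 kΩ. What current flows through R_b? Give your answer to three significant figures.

I ≈ 0.486 mA

Combine the parallel branches: R_p = (1/4.01 + 1/11.7)⁻¹ = 2.986 kΩ.
Node voltage V_A = V_s · R_p/(R_s + R_p) = 44.7 × 0.1272 = 5.684 V.
I(R_b) = V_A / R_b = 5.684/11.7 = 0.4858 mA.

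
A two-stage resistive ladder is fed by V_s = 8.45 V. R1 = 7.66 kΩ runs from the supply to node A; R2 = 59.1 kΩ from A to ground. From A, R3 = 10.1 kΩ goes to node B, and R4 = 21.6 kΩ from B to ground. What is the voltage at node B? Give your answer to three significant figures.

V_B ≈ 4.20 V

Looking into the second stage from A: R3 + R4 = 31.70 kΩ appears in parallel with R2.
Effective lower resistance at A: R2 ‖ 31.70 = 20.63 kΩ.
First divider: V_A = V_s · 20.63/(7.66 + 20.63) = 6.162 V.
V_B = V_A × 0.6814 = 4.199 V.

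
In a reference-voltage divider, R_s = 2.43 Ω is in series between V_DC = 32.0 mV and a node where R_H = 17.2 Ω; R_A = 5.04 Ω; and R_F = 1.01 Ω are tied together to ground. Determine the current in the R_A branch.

I ≈ 1.58 mA

Combine the parallel branches: R_p = (1/17.2 + 1/5.04 + 1/1.01)⁻¹ = 0.8021 Ω.
V_A = 32.0 × 0.8021/3.232 = 7.942 mV.
Branch current I = V_A/R_A = 7.942/5.04 = 1.576 mA.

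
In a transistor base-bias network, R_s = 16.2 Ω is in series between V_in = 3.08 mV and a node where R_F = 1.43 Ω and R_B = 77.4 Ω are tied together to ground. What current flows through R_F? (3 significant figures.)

Equivalent of the parallel group: R_p = 1.404 Ω.
V_A by voltage divider: V_A = 3.08 × 1.404/(16.2 + 1.404) = 0.2457 mV.
I(R_F) = V_A / R_F = 0.2457/1.43 = 0.1718 mA.

I ≈ 0.172 mA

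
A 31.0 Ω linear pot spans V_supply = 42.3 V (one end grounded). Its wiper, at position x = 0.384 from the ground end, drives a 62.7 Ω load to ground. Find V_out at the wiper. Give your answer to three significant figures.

V_out ≈ 14.5 V

Split the track: R_lower = x·R_p = 11.90 Ω, R_upper = (1−x)·R_p = 19.10 Ω.
Lower segment in parallel with the load: 11.90 ‖ 62.7 = 10.00 Ω.
Then V_out = V_supply · 10.00/(19.10 + 10.00) = 14.54 V.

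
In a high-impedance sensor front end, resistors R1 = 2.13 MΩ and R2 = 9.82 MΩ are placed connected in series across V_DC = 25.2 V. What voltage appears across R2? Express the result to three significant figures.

V ≈ 20.7 V

Series total: ΣR = 2.13 + 9.82 = 11.95 MΩ.
Voltage divider: V = V_DC · (9.820 / 11.95) = 25.2 × 0.8218 = 20.71 V.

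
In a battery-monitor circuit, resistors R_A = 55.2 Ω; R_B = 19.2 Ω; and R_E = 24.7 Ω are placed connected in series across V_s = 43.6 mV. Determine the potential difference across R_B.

V ≈ 8.45 mV

ΣR = 55.2 + 19.2 + 24.7 = 99.10 Ω.
By the voltage-divider rule, V = 43.6 × 19.20/99.10 = 8.447 mV.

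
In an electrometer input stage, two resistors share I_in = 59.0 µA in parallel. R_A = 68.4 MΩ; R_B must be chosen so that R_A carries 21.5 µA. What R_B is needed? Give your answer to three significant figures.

Two-branch current divider: I_A = I_in · R_B/(R_A + R_B).
21.5/59.0 = R_B/(R_A + R_B) → R_B = R_A · (0.3644)/(1 − 0.3644) = 68.4 × 0.5733 = 39.22 MΩ.

R_B ≈ 39.2 MΩ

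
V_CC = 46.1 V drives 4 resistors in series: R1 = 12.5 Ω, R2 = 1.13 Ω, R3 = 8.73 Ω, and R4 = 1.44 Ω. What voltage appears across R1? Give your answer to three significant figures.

V ≈ 24.2 V

Total series resistance ΣR = 12.5 + 1.13 + 8.73 + 1.44 = 23.80 Ω.
By the voltage-divider rule, V = 46.1 × 12.50/23.80 = 24.21 V.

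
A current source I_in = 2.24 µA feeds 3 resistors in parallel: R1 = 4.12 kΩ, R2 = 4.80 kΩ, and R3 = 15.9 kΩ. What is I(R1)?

I ≈ 1.06 µA

ΣG = 1/4.12 + 1/4.80 + 1/15.9 = 0.5139.
By the current-divider rule, I = I_in · G_k/ΣG = 2.24 × 0.4723 = 1.058 µA.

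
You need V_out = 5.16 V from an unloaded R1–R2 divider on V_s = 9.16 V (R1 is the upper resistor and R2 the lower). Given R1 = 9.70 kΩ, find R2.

R2 ≈ 12.5 kΩ

V_out/V_s = R2/(R1+R2) = 0.5633.
So R2 = R1 · V_out/(V_s − V_out) = 9.70 × 5.16/(9.16 − 5.16) = 9.70 × 1.290 = 12.51 kΩ.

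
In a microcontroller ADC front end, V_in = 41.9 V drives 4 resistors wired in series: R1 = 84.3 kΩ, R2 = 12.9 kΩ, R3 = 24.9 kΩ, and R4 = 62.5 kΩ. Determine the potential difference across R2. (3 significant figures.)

Total series resistance ΣR = 84.3 + 12.9 + 24.9 + 62.5 = 184.6 kΩ.
By the voltage-divider rule, V = 41.9 × 12.90/184.6 = 2.928 V.

V ≈ 2.93 V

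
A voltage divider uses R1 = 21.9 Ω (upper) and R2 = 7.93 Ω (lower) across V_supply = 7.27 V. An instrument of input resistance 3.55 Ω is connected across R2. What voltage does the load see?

V_out ≈ 0.732 V

R2 ‖ R_L = (7.93 × 3.55)/(7.93 + 3.55) = 2.452 Ω.
Then V_out = V_supply · R2'/(R1 + R2') = 7.27 × 2.452/24.35 = 0.7321 V.
(Unloaded it would be 1.93 V; the load pulls it down.)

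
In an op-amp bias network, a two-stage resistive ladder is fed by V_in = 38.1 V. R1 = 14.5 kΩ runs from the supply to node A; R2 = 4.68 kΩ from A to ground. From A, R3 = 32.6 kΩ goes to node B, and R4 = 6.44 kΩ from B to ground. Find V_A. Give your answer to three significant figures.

Looking into the second stage from A: R3 + R4 = 39.04 kΩ appears in parallel with R2.
Effective lower resistance at A: R2 ‖ 39.04 = 4.179 kΩ.
V_A = 38.1 × 4.179/(14.5 + 4.179) = 8.524 V.

V_A ≈ 8.52 V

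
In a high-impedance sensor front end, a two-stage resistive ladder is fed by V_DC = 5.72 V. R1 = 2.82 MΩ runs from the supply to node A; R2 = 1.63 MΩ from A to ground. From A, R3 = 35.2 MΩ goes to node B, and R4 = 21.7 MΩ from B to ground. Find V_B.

V_B ≈ 0.785 V

Looking into the second stage from A: R3 + R4 = 56.90 MΩ appears in parallel with R2.
Effective lower resistance at A: R2 ‖ 56.90 = 1.585 MΩ.
So V_A = 5.72 × 0.3598 = 2.058 V.
Stage 2 is unloaded, so V_B = V_A · R4/(R3+R4) = 2.058 × 21.7/56.90 = 0.7848 V.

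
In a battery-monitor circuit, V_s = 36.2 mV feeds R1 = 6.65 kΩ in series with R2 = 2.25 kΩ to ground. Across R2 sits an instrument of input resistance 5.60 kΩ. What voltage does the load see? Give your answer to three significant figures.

The load sits in parallel with R2, giving an effective lower resistance R2' = R2·R_L/(R2+R_L) = 1.605 kΩ.
Now apply the divider: V_out = 36.2 × 0.1944 = 7.039 mV.
(Unloaded it would be 9.15 mV; the load pulls it down.)

V_out ≈ 7.04 mV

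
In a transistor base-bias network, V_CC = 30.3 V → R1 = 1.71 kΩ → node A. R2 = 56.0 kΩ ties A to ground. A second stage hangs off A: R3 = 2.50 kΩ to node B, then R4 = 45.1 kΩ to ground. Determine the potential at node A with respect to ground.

The second stage (R3 + R4 = 47.60 kΩ) loads node A in parallel with R2.
Effective lower resistance at A: R2 ‖ 47.60 = 25.73 kΩ.
V_A = 30.3 × 25.73/(1.71 + 25.73) = 28.41 V.

V_A ≈ 28.4 V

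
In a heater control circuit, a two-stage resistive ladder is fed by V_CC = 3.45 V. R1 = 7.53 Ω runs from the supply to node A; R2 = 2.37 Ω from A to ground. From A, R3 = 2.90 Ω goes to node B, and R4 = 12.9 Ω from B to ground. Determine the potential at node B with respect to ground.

V_B ≈ 0.605 V

Looking into the second stage from A: R3 + R4 = 15.80 Ω appears in parallel with R2.
R2 ‖ (R3+R4) = 2.061 Ω.
So V_A = 3.45 × 0.2149 = 0.7413 V.
Then the unloaded second divider: V_B = V_A × R4/(R3+R4) = 0.7413 × 0.8165 = 0.6053 V.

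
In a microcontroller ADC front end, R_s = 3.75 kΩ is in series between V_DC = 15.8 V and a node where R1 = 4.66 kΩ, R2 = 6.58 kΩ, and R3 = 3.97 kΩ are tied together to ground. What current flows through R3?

Parallel bank: R_p = 1/(1/4.66 + 1/6.58 + 1/3.97) = 1.617 kΩ.
Node voltage V_A = V_DC · R_p/(R_s + R_p) = 15.8 × 0.3013 = 4.760 V.
Branch current I = V_A/R3 = 4.760/3.97 = 1.199 mA.
(Check via current divider: I_total = 2.944 mA; share G_k/ΣG = 0.4073 → same result.)

I ≈ 1.20 mA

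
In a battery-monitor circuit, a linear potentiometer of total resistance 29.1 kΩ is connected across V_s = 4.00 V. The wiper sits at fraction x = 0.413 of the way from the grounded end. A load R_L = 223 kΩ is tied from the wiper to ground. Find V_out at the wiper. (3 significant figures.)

V_out ≈ 1.60 V

Lower segment x·R_p = 12.02 kΩ; upper segment (1−x)·R_p = 17.08 kΩ.
(x·R_p) ‖ R_L = 11.40 kΩ.
V_out = 4.00 × 11.40/(17.08 + 11.40) = 1.601 V.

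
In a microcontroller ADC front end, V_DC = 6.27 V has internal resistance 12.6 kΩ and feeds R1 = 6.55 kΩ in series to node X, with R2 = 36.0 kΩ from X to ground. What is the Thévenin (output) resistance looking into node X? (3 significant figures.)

R_th ≈ 12.5 kΩ

R1' = 12.6 + 6.55 = 19.15 kΩ (source resistance + R1).
With V_DC suppressed (replaced by a short), R_th = R1' ‖ R2 = (19.15 × 36.0)/(19.15 + 36.0) = 12.50 kΩ.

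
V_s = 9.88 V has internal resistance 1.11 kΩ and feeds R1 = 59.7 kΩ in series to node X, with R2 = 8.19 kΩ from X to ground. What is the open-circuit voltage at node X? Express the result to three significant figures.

R1' = 1.11 + 59.7 = 60.81 kΩ (source resistance + R1).
With X open, the divider is unloaded: V_th = 9.88 × 8.19/69.00 = 1.173 V.

V_th ≈ 1.17 V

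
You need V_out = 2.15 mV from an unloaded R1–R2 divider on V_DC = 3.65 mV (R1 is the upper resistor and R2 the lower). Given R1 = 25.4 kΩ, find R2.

The divider ratio is R2/(R1+R2) = 2.15/3.65 = 0.5890.
Rearranging, R2 = R1·k/(1−k) = 25.4 × 1.433 = 36.41 kΩ.

R2 ≈ 36.4 kΩ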